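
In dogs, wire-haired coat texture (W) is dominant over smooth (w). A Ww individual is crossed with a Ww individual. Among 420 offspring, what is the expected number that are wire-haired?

Punnett square for Ww × Ww:
Offspring genotypes: 1 WW, 2 Ww, 1 ww
wire-haired: 3, smooth: 1
wire-haired: 3 out of 4 → fraction 3/4
Expected count = 3/4 × 420 = 315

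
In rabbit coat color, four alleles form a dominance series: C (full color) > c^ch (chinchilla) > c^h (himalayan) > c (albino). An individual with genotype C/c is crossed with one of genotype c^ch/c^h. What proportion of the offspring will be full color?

Cross: C/c × c^ch/c^h
Allele dominance: C > c^ch > c^h > c
Offspring genotypes: 1 C/c^ch, 1 C/c^h, 1 c^ch/c, 1 c^h/c
Phenotype counts: 2 full color, 1 chinchilla, 1 himalayan
full color: 2 out of 4
Probability: 2/4 = 1/2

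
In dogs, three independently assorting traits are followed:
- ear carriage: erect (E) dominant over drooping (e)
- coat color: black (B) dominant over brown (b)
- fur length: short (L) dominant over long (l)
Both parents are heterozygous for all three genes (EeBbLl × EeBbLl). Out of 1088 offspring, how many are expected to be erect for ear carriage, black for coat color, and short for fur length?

Trihybrid cross: EeBbLl × EeBbLl
Each trait segregates independently with a 3:1 phenotypic ratio, so each gene contributes 3/4 (dominant) or 1/4 (recessive).
Target: erect (ear carriage), black (coat color), short (fur length)
Probability = product of independent per-trait probabilities
= 3/4 × 3/4 × 3/4 = 27/64
Expected count = 27/64 × 1088 = 459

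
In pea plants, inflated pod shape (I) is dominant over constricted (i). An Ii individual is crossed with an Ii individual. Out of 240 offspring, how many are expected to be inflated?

Punnett square for Ii × Ii:
Offspring genotypes: 1 II, 2 Ii, 1 ii
inflated: 3, constricted: 1
inflated: 3 out of 4 → fraction 3/4
Expected count = 3/4 × 240 = 180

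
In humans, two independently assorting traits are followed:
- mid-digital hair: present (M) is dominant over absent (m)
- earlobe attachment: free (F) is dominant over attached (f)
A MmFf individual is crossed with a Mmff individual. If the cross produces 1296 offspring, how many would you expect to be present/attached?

Dihybrid cross MmFf × Mmff — consider each gene separately:
mid-digital hair: Mm × Mm → 1 MM, 2 Mm, 1 mm → 3 M_ : 1 mm (out of 4)
earlobe attachment: Ff × ff → 2 Ff, 2 ff → 2 F_ : 2 ff (out of 4)
Combine (counts out of 4 × 4 = 16): present/free (M_F_) = 3×2 = 6; present/attached (M_ff) = 3×2 = 6; absent/free (mmF_) = 1×2 = 2; absent/attached (mmff) = 1×2 = 2
Phenotype counts (out of 16): 6 present/free, 6 present/attached, 2 absent/free, 2 absent/attached
present/attached: 6 out of 16 → fraction 3/8
Expected count = 3/8 × 1296 = 486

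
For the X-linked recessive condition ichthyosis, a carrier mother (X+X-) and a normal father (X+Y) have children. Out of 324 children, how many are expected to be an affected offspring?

Cross: X+X- × X+Y
Offspring: 1 X+X+, 1 X+Y, 1 X+X-, 1 X-Y
Probability of an affected offspring: 1/4
Expected count = 1/4 × 324 = 81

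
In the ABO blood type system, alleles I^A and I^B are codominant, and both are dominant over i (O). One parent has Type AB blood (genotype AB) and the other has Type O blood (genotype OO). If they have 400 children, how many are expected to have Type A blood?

Cross: AB × OO
Possible offspring genotypes: 2 AO, 2 BO
Blood type counts: 2 Type A, 2 Type B
Probability of Type A: 2/4 = 1/2
Expected count = 1/2 × 400 = 200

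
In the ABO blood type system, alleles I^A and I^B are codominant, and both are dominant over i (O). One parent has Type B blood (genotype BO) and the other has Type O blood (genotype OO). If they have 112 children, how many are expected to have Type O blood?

Cross: BO × OO
Possible offspring genotypes: 2 BO, 2 OO
Blood type counts: 2 Type B, 2 Type O
Probability of Type O: 2/4 = 1/2
Expected count = 1/2 × 112 = 56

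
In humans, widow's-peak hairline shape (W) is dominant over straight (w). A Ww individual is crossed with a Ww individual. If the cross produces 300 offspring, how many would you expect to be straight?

Punnett square for Ww × Ww:
Offspring genotypes: 1 WW, 2 Ww, 1 ww
widow's-peak: 3, straight: 1
straight: 1 out of 4 → fraction 1/4
Expected count = 1/4 × 300 = 75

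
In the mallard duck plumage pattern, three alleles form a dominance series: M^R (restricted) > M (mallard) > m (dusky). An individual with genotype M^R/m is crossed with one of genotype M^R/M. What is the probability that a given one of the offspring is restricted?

Cross: M^R/m × M^R/M
Allele dominance: M^R > M > m
Offspring genotypes: 1 M^R/M^R, 1 M^R/M, 1 M^R/m, 1 M/m
Phenotype counts: 3 restricted, 1 mallard
restricted: 3 out of 4
Probability: 3/4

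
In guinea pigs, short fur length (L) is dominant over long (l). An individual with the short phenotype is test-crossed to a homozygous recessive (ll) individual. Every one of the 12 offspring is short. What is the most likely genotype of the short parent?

Test cross: ? × ll
All offspring are short.
If the unknown parent were heterozygous (Ll), about half of 12 offspring would be long; none are. The unknown parent is most likely homozygous dominant (LL).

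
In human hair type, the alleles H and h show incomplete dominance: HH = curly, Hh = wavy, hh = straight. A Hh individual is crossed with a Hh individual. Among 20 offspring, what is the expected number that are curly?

Punnett square for Hh × Hh:
Offspring genotypes: 1 HH, 2 Hh, 1 hh
Phenotype counts: 1 curly, 2 wavy, 1 straight
curly: 1 out of 4 → fraction 1/4
Expected count = 1/4 × 20 = 5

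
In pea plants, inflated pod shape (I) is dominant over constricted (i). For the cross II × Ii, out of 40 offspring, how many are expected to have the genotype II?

Punnett square for II × Ii:
Offspring genotypes: 2 II, 2 Ii
Total offspring: 4
Count with target: 2
Probability: 2/4 = 1/2
Expected count = 1/2 × 40 = 20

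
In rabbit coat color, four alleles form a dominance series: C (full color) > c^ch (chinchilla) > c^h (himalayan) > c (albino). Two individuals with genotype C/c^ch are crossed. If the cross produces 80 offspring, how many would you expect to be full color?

Cross: C/c^ch × C/c^ch
Allele dominance: C > c^ch > c^h > c
Offspring genotypes: 1 C/C, 2 C/c^ch, 1 c^ch/c^ch
Phenotype counts: 3 full color, 1 chinchilla
full color: 3 out of 4 → fraction 3/4
Expected count = 3/4 × 80 = 60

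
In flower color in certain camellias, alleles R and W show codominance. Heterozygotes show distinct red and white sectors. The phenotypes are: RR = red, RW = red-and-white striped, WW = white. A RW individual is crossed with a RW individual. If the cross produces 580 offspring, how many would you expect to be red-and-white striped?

Punnett square for RW × RW:
Offspring genotypes: 1 RR, 2 RW, 1 WW
Phenotype counts: 1 red, 2 red-and-white striped, 1 white
red-and-white striped: 2 out of 4 → fraction 1/2
Expected count = 1/2 × 580 = 290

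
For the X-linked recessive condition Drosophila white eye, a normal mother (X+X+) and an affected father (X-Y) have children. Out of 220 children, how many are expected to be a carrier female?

Cross: X+X+ × X-Y
Offspring: 2 X+X-, 2 X+Y
Probability of a carrier female: 2/4 = 1/2
Expected count = 1/2 × 220 = 110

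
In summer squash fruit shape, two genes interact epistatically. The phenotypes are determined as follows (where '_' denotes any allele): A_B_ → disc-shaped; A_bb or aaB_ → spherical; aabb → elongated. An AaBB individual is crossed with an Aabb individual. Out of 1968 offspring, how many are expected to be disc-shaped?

Cross: AaBB × Aabb — consider each gene separately:
A gene: Aa × Aa → 1 AA, 2 Aa, 1 aa → 3 A_ : 1 aa (out of 4)
B gene: BB × bb → 4 Bb → 4 B_ (out of 4)
Genotype classes (out of 4 × 4 = 16): A_B_ = 3×4 = 12; aaB_ = 1×4 = 4
Apply the phenotype rules: A_B_ (12) → disc-shaped; aaB_ (4) → spherical
Phenotype counts (out of 16): 12 disc-shaped, 4 spherical
disc-shaped: 12 out of 16 → fraction 3/4
Expected count = 3/4 × 1968 = 1476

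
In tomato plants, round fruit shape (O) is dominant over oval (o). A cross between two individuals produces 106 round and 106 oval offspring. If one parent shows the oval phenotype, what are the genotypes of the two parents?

Observed offspring: 106 round, 106 oval
The observed ratio simplifies to 1:1. One parent shows oval, so its genotype must be oo. A 1:1 offspring split requires the other parent to be heterozygous (Oo).
Parent genotypes: oo × Oo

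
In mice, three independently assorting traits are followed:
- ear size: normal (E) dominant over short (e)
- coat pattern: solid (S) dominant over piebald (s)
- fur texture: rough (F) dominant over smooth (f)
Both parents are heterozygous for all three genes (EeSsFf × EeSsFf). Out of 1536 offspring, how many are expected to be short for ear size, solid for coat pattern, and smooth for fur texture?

Trihybrid cross: EeSsFf × EeSsFf
Each trait segregates independently with a 3:1 phenotypic ratio, so each gene contributes 3/4 (dominant) or 1/4 (recessive).
Target: short (ear size), solid (coat pattern), smooth (fur texture)
Probability = product of independent per-trait probabilities
= 1/4 × 3/4 × 1/4 = 3/64
Expected count = 3/64 × 1536 = 72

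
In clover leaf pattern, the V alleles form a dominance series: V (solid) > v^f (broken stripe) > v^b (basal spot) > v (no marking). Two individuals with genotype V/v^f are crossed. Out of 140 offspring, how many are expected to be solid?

Cross: V/v^f × V/v^f
Allele dominance: V > v^f > v^b > v
Offspring genotypes: 1 V/V, 2 V/v^f, 1 v^f/v^f
Phenotype counts: 3 solid, 1 broken stripe
solid: 3 out of 4 → fraction 3/4
Expected count = 3/4 × 140 = 105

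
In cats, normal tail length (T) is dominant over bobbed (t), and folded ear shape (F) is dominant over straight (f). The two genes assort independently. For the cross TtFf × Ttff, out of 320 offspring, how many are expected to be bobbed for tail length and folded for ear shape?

Dihybrid cross TtFf × Ttff — consider each gene separately:
tail length: Tt × Tt → 1 TT, 2 Tt, 1 tt → 3 T_ : 1 tt (out of 4)
ear shape: Ff × ff → 2 Ff, 2 ff → 2 F_ : 2 ff (out of 4)
Looking for: bobbed (tt) and folded (F_)
P(bobbed) = 1/4, P(folded) = 2/4
P(both) = 1/4 × 2/4 = 2/16 = 1/8
Expected count = 1/8 × 320 = 40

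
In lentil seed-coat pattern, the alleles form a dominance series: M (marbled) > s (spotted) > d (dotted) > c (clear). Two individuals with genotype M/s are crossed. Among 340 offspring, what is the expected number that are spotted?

Cross: M/s × M/s
Allele dominance: M > s > d > c
Offspring genotypes: 1 M/M, 2 M/s, 1 s/s
Phenotype counts: 3 marbled, 1 spotted
spotted: 1 out of 4 → fraction 1/4
Expected count = 1/4 × 340 = 85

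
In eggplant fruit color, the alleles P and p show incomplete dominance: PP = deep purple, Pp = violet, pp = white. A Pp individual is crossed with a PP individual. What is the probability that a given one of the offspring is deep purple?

Punnett square for Pp × PP:
Offspring genotypes: 2 PP, 2 Pp
Phenotype counts: 2 deep purple, 2 violet
deep purple: 2 out of 4
Probability: 2/4 = 1/2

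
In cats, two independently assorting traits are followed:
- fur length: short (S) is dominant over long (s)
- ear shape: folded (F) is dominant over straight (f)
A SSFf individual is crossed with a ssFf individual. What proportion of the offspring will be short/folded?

Dihybrid cross SSFf × ssFf — consider each gene separately:
fur length: SS × ss → 4 Ss → 4 S_ (out of 4)
ear shape: Ff × Ff → 1 FF, 2 Ff, 1 ff → 3 F_ : 1 ff (out of 4)
Combine (counts out of 4 × 4 = 16): short/folded (S_F_) = 4×3 = 12; short/straight (S_ff) = 4×1 = 4
Phenotype counts (out of 16): 12 short/folded, 4 short/straight
short/folded: 12 out of 16
Probability: 12/16 = 3/4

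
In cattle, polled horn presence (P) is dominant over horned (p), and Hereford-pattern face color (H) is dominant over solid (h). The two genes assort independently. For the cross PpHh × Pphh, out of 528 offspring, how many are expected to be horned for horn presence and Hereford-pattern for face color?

Dihybrid cross PpHh × Pphh — consider each gene separately:
horn presence: Pp × Pp → 1 PP, 2 Pp, 1 pp → 3 P_ : 1 pp (out of 4)
face color: Hh × hh → 2 Hh, 2 hh → 2 H_ : 2 hh (out of 4)
Looking for: horned (pp) and Hereford-pattern (H_)
P(horned) = 1/4, P(Hereford-pattern) = 2/4
P(both) = 1/4 × 2/4 = 2/16 = 1/8
Expected count = 1/8 × 528 = 66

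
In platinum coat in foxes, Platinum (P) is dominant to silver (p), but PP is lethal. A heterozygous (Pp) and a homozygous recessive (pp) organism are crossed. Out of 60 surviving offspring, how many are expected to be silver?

Cross: Pp × pp
Punnett square offspring (before lethality): 2 Pp, 2 pp
No PP offspring are produced in this cross.
silver: 2 out of 4 → fraction 1/2
Expected count = 1/2 × 60 = 30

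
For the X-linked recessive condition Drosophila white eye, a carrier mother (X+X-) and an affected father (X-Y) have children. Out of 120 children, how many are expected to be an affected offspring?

Cross: X+X- × X-Y
Offspring: 1 X+X-, 1 X+Y, 1 X-X-, 1 X-Y
Probability of an affected offspring: 2/4 = 1/2
Expected count = 1/2 × 120 = 60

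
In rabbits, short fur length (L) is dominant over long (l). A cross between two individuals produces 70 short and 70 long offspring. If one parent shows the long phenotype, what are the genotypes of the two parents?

Observed offspring: 70 short, 70 long
The observed ratio simplifies to 1:1. One parent shows long, so its genotype must be ll. A 1:1 offspring split requires the other parent to be heterozygous (Ll).
Parent genotypes: ll × Ll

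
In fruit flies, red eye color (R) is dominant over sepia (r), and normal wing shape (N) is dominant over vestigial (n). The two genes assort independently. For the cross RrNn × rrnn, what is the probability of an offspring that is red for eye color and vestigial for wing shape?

Dihybrid cross RrNn × rrnn — consider each gene separately:
eye color: Rr × rr → 2 Rr, 2 rr → 2 R_ : 2 rr (out of 4)
wing shape: Nn × nn → 2 Nn, 2 nn → 2 N_ : 2 nn (out of 4)
Looking for: red (R_) and vestigial (nn)
P(red) = 2/4, P(vestigial) = 2/4
P(both) = 2/4 × 2/4 = 4/16 = 1/4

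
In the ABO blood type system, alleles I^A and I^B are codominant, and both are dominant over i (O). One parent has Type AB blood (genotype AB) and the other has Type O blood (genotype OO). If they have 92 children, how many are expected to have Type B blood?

Cross: AB × OO
Possible offspring genotypes: 2 AO, 2 BO
Blood type counts: 2 Type A, 2 Type B
Probability of Type B: 2/4 = 1/2
Expected count = 1/2 × 92 = 46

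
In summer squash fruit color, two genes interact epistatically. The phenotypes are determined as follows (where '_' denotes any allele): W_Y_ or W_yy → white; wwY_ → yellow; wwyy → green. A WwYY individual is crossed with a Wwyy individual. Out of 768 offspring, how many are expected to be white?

Cross: WwYY × Wwyy — consider each gene separately:
W gene: Ww × Ww → 1 WW, 2 Ww, 1 ww → 3 W_ : 1 ww (out of 4)
Y gene: YY × yy → 4 Yy → 4 Y_ (out of 4)
Genotype classes (out of 4 × 4 = 16): W_Y_ = 3×4 = 12; wwY_ = 1×4 = 4
Apply the phenotype rules: W_Y_ (12) → white; wwY_ (4) → yellow
Phenotype counts (out of 16): 12 white, 4 yellow
white: 12 out of 16 → fraction 3/4
Expected count = 3/4 × 768 = 576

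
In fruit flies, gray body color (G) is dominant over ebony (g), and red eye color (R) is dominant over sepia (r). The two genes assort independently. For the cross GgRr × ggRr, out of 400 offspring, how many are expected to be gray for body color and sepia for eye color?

Dihybrid cross GgRr × ggRr — consider each gene separately:
body color: Gg × gg → 2 Gg, 2 gg → 2 G_ : 2 gg (out of 4)
eye color: Rr × Rr → 1 RR, 2 Rr, 1 rr → 3 R_ : 1 rr (out of 4)
Looking for: gray (G_) and sepia (rr)
P(gray) = 2/4, P(sepia) = 1/4
P(both) = 2/4 × 1/4 = 2/16 = 1/8
Expected count = 1/8 × 400 = 50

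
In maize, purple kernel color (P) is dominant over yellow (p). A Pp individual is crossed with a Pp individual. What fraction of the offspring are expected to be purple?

Punnett square for Pp × Pp:
Offspring genotypes: 1 PP, 2 Pp, 1 pp
purple: 3, yellow: 1
purple: 3 out of 4
Probability: 3/4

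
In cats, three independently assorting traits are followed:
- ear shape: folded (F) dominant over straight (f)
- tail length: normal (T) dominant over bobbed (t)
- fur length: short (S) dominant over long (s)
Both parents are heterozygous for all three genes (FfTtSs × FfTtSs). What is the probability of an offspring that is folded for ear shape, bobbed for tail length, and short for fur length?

Trihybrid cross: FfTtSs × FfTtSs
Each trait segregates independently with a 3:1 phenotypic ratio, so each gene contributes 3/4 (dominant) or 1/4 (recessive).
Target: folded (ear shape), bobbed (tail length), short (fur length)
Probability = product of independent per-trait probabilities
= 3/4 × 1/4 × 3/4 = 9/64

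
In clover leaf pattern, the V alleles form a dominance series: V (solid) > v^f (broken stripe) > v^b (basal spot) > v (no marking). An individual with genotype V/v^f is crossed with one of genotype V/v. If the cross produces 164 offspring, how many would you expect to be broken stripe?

Cross: V/v^f × V/v
Allele dominance: V > v^f > v^b > v
Offspring genotypes: 1 V/V, 1 V/v, 1 V/v^f, 1 v^f/v
Phenotype counts: 3 solid, 1 broken stripe
broken stripe: 1 out of 4 → fraction 1/4
Expected count = 1/4 × 164 = 41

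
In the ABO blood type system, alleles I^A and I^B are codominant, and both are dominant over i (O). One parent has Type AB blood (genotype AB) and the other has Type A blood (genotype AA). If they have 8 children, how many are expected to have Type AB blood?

Cross: AB × AA
Possible offspring genotypes: 2 AA, 2 AB
Blood type counts: 2 Type A, 2 Type AB
Probability of Type AB: 2/4 = 1/2
Expected count = 1/2 × 8 = 4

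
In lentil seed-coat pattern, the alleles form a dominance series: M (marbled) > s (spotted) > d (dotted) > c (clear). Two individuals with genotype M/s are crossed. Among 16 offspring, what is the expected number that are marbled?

Cross: M/s × M/s
Allele dominance: M > s > d > c
Offspring genotypes: 1 M/M, 2 M/s, 1 s/s
Phenotype counts: 3 marbled, 1 spotted
marbled: 3 out of 4 → fraction 3/4
Expected count = 3/4 × 16 = 12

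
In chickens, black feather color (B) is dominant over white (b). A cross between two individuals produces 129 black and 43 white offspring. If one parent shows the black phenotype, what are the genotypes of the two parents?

Observed offspring: 129 black, 43 white
The observed ratio simplifies to 3:1. White (bb) offspring appear, so each parent must contribute one b allele. The parent stated to show black carries B, so it is Bb. The other parent is then either Bb or bb: Bb × bb would give a 1:1 split, whereas Bb × Bb gives 3:1 — matching the data. So both parents are heterozygous (Bb × Bb).
Parent genotypes: Bb × Bb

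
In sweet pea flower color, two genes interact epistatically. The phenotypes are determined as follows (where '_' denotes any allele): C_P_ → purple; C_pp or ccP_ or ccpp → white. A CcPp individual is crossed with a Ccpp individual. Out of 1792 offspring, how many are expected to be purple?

Cross: CcPp × Ccpp — consider each gene separately:
C gene: Cc × Cc → 1 CC, 2 Cc, 1 cc → 3 C_ : 1 cc (out of 4)
P gene: Pp × pp → 2 Pp, 2 pp → 2 P_ : 2 pp (out of 4)
Genotype classes (out of 4 × 4 = 16): C_P_ = 3×2 = 6; C_pp = 3×2 = 6; ccP_ = 1×2 = 2; ccpp = 1×2 = 2
Apply the phenotype rules: C_P_ (6) → purple; C_pp (6) + ccP_ (2) + ccpp (2) → white
Phenotype counts (out of 16): 6 purple, 10 white
purple: 6 out of 16 → fraction 3/8
Expected count = 3/8 × 1792 = 672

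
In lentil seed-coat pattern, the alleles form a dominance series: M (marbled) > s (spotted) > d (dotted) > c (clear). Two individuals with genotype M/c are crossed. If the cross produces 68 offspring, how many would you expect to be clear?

Cross: M/c × M/c
Allele dominance: M > s > d > c
Offspring genotypes: 1 M/M, 2 M/c, 1 c/c
Phenotype counts: 3 marbled, 1 clear
clear: 1 out of 4 → fraction 1/4
Expected count = 1/4 × 68 = 17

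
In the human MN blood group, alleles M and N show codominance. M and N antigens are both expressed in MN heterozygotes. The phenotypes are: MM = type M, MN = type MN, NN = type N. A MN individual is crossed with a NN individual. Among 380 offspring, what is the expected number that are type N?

Punnett square for MN × NN:
Offspring genotypes: 2 MN, 2 NN
Phenotype counts: 2 type MN, 2 type N
type N: 2 out of 4 → fraction 1/2
Expected count = 1/2 × 380 = 190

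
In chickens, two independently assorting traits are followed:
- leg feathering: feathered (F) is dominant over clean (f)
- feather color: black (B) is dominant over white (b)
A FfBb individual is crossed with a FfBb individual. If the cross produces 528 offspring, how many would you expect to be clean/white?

Dihybrid cross FfBb × FfBb — consider each gene separately:
leg feathering: Ff × Ff → 1 FF, 2 Ff, 1 ff → 3 F_ : 1 ff (out of 4)
feather color: Bb × Bb → 1 BB, 2 Bb, 1 bb → 3 B_ : 1 bb (out of 4)
Combine (counts out of 4 × 4 = 16): feathered/black (F_B_) = 3×3 = 9; feathered/white (F_bb) = 3×1 = 3; clean/black (ffB_) = 1×3 = 3; clean/white (ffbb) = 1×1 = 1
Phenotype counts (out of 16): 9 feathered/black, 3 feathered/white, 3 clean/black, 1 clean/white
clean/white: 1 out of 16 → fraction 1/16
Expected count = 1/16 × 528 = 33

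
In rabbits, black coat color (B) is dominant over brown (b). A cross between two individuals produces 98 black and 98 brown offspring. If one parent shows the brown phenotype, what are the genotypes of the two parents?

Observed offspring: 98 black, 98 brown
The observed ratio simplifies to 1:1. One parent shows brown, so its genotype must be bb. A 1:1 offspring split requires the other parent to be heterozygous (Bb).
Parent genotypes: bb × Bb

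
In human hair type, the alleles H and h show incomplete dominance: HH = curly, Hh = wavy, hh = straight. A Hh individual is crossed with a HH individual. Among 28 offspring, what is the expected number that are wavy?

Punnett square for Hh × HH:
Offspring genotypes: 2 HH, 2 Hh
Phenotype counts: 2 curly, 2 wavy
wavy: 2 out of 4 → fraction 1/2
Expected count = 1/2 × 28 = 14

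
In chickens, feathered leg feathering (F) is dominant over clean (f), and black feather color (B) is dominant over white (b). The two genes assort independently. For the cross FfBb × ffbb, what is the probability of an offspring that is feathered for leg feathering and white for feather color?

Dihybrid cross FfBb × ffbb — consider each gene separately:
leg feathering: Ff × ff → 2 Ff, 2 ff → 2 F_ : 2 ff (out of 4)
feather color: Bb × bb → 2 Bb, 2 bb → 2 B_ : 2 bb (out of 4)
Looking for: feathered (F_) and white (bb)
P(feathered) = 2/4, P(white) = 2/4
P(both) = 2/4 × 2/4 = 4/16 = 1/4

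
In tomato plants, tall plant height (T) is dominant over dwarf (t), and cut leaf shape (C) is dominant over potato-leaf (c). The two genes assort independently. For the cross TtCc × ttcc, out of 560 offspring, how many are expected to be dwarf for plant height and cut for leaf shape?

Dihybrid cross TtCc × ttcc — consider each gene separately:
plant height: Tt × tt → 2 Tt, 2 tt → 2 T_ : 2 tt (out of 4)
leaf shape: Cc × cc → 2 Cc, 2 cc → 2 C_ : 2 cc (out of 4)
Looking for: dwarf (tt) and cut (C_)
P(dwarf) = 2/4, P(cut) = 2/4
P(both) = 2/4 × 2/4 = 4/16 = 1/4
Expected count = 1/4 × 560 = 140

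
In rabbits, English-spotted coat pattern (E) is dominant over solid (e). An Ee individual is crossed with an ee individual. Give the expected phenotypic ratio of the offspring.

Punnett square for Ee × ee:
Offspring genotypes: 2 Ee, 2 ee
English-spotted: 2, solid: 2
Ratio: 1:1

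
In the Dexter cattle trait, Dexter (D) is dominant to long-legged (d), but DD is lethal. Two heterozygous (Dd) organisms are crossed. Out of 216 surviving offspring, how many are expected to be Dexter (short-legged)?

Cross: Dd × Dd
Punnett square offspring (before lethality): 1 DD, 2 Dd, 1 dd
The DD genotype is lethal (embryos die); surviving offspring: 2 Dd, 1 dd
Dexter (short-legged): 2 out of 3 → fraction 2/3
Expected count = 2/3 × 216 = 144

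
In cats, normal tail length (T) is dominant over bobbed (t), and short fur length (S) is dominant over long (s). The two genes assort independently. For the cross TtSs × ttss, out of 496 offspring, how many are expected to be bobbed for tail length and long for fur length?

Dihybrid cross TtSs × ttss — consider each gene separately:
tail length: Tt × tt → 2 Tt, 2 tt → 2 T_ : 2 tt (out of 4)
fur length: Ss × ss → 2 Ss, 2 ss → 2 S_ : 2 ss (out of 4)
Looking for: bobbed (tt) and long (ss)
P(bobbed) = 2/4, P(long) = 2/4
P(both) = 2/4 × 2/4 = 4/16 = 1/4
Expected count = 1/4 × 496 = 124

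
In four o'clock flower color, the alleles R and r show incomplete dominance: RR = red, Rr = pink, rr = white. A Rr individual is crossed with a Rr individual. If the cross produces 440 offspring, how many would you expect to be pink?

Punnett square for Rr × Rr:
Offspring genotypes: 1 RR, 2 Rr, 1 rr
Phenotype counts: 1 red, 2 pink, 1 white
pink: 2 out of 4 → fraction 1/2
Expected count = 1/2 × 440 = 220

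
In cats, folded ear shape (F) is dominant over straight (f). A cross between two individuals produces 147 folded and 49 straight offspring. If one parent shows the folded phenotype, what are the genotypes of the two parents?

Observed offspring: 147 folded, 49 straight
The observed ratio simplifies to 3:1. Straight (ff) offspring appear, so each parent must contribute one f allele. The parent stated to show folded carries F, so it is Ff. The other parent is then either Ff or ff: Ff × ff would give a 1:1 split, whereas Ff × Ff gives 3:1 — matching the data. So both parents are heterozygous (Ff × Ff).
Parent genotypes: Ff × Ff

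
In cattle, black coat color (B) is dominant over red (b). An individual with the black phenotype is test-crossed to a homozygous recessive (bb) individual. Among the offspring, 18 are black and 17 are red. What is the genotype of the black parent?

Test cross: ? × bb
Offspring: 18 black, 17 red — approximately 1:1.
A 1:1 ratio in a test cross indicates the unknown parent is heterozygous (Bb).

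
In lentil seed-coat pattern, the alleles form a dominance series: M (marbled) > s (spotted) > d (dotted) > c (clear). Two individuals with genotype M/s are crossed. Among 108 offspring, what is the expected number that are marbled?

Cross: M/s × M/s
Allele dominance: M > s > d > c
Offspring genotypes: 1 M/M, 2 M/s, 1 s/s
Phenotype counts: 3 marbled, 1 spotted
marbled: 3 out of 4 → fraction 3/4
Expected count = 3/4 × 108 = 81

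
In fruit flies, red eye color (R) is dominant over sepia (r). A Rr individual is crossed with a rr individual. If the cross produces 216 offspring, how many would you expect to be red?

Punnett square for Rr × rr:
Offspring genotypes: 2 Rr, 2 rr
red: 2, sepia: 2
red: 2 out of 4 → fraction 1/2
Expected count = 1/2 × 216 = 108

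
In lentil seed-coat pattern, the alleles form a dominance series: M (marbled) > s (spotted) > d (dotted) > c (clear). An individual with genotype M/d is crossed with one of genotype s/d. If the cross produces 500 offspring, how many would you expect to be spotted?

Cross: M/d × s/d
Allele dominance: M > s > d > c
Offspring genotypes: 1 M/s, 1 M/d, 1 s/d, 1 d/d
Phenotype counts: 2 marbled, 1 spotted, 1 dotted
spotted: 1 out of 4 → fraction 1/4
Expected count = 1/4 × 500 = 125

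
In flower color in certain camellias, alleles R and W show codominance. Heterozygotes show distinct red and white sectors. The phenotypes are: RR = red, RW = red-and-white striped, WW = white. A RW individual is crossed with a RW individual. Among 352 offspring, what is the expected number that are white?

Punnett square for RW × RW:
Offspring genotypes: 1 RR, 2 RW, 1 WW
Phenotype counts: 1 red, 2 red-and-white striped, 1 white
white: 1 out of 4 → fraction 1/4
Expected count = 1/4 × 352 = 88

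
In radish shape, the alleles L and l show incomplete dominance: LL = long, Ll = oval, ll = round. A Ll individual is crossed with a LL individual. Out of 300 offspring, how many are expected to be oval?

Punnett square for Ll × LL:
Offspring genotypes: 2 LL, 2 Ll
Phenotype counts: 2 long, 2 oval
oval: 2 out of 4 → fraction 1/2
Expected count = 1/2 × 300 = 150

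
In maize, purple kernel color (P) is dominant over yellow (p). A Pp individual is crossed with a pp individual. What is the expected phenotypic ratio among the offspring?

Punnett square for Pp × pp:
Offspring genotypes: 2 Pp, 2 pp
purple: 2, yellow: 2
Ratio: 1:1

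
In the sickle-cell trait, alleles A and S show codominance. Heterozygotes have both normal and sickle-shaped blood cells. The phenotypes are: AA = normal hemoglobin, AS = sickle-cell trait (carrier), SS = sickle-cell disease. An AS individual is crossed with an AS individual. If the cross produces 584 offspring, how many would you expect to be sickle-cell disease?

Punnett square for AS × AS:
Offspring genotypes: 1 AA, 2 AS, 1 SS
Phenotype counts: 1 normal hemoglobin, 2 sickle-cell trait (carrier), 1 sickle-cell disease
sickle-cell disease: 1 out of 4 → fraction 1/4
Expected count = 1/4 × 584 = 146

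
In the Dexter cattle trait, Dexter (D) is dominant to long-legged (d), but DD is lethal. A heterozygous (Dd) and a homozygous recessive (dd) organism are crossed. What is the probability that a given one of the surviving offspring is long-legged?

Cross: Dd × dd
Punnett square offspring (before lethality): 2 Dd, 2 dd
No DD offspring are produced in this cross.
long-legged: 2 out of 4
Probability: 2/4 = 1/2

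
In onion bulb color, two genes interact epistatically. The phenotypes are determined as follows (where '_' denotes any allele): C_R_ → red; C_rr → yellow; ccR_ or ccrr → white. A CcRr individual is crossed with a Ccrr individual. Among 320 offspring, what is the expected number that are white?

Cross: CcRr × Ccrr — consider each gene separately:
C gene: Cc × Cc → 1 CC, 2 Cc, 1 cc → 3 C_ : 1 cc (out of 4)
R gene: Rr × rr → 2 Rr, 2 rr → 2 R_ : 2 rr (out of 4)
Genotype classes (out of 4 × 4 = 16): C_R_ = 3×2 = 6; C_rr = 3×2 = 6; ccR_ = 1×2 = 2; ccrr = 1×2 = 2
Apply the phenotype rules: C_R_ (6) → red; C_rr (6) → yellow; ccR_ (2) + ccrr (2) → white
Phenotype counts (out of 16): 6 red, 6 yellow, 4 white
white: 4 out of 16 → fraction 1/4
Expected count = 1/4 × 320 = 80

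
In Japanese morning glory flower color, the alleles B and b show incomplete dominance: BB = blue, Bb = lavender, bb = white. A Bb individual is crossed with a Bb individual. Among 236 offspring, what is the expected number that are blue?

Punnett square for Bb × Bb:
Offspring genotypes: 1 BB, 2 Bb, 1 bb
Phenotype counts: 1 blue, 2 lavender, 1 white
blue: 1 out of 4 → fraction 1/4
Expected count = 1/4 × 236 = 59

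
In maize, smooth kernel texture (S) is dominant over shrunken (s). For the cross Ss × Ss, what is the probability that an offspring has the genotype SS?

Punnett square for Ss × Ss:
Offspring genotypes: 1 SS, 2 Ss, 1 ss
Total offspring: 4
Count with target: 1
Probability: 1/4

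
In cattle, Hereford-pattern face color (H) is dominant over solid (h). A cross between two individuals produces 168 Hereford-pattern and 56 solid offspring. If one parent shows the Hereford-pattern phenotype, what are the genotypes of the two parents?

Observed offspring: 168 Hereford-pattern, 56 solid
The observed ratio simplifies to 3:1. Solid (hh) offspring appear, so each parent must contribute one h allele. The parent stated to show Hereford-pattern carries H, so it is Hh. The other parent is then either Hh or hh: Hh × hh would give a 1:1 split, whereas Hh × Hh gives 3:1 — matching the data. So both parents are heterozygous (Hh × Hh).
Parent genotypes: Hh × Hh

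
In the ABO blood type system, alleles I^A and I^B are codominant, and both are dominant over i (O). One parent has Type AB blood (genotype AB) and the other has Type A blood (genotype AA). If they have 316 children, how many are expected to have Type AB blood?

Cross: AB × AA
Possible offspring genotypes: 2 AA, 2 AB
Blood type counts: 2 Type A, 2 Type AB
Probability of Type AB: 2/4 = 1/2
Expected count = 1/2 × 316 = 158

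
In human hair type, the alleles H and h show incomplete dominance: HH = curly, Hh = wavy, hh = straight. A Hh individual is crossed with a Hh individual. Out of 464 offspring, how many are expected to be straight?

Punnett square for Hh × Hh:
Offspring genotypes: 1 HH, 2 Hh, 1 hh
Phenotype counts: 1 curly, 2 wavy, 1 straight
straight: 1 out of 4 → fraction 1/4
Expected count = 1/4 × 464 = 116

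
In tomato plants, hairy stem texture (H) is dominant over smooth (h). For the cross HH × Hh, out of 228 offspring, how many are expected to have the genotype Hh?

Punnett square for HH × Hh:
Offspring genotypes: 2 HH, 2 Hh
Total offspring: 4
Count with target: 2
Probability: 2/4 = 1/2
Expected count = 1/2 × 228 = 114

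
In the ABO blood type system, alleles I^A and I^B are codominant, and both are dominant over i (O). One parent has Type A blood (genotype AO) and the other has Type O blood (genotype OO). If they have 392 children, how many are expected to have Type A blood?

Cross: AO × OO
Possible offspring genotypes: 2 AO, 2 OO
Blood type counts: 2 Type A, 2 Type O
Probability of Type A: 2/4 = 1/2
Expected count = 1/2 × 392 = 196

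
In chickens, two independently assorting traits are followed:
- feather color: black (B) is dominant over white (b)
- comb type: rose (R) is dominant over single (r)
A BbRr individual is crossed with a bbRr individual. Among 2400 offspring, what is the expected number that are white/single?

Dihybrid cross BbRr × bbRr — consider each gene separately:
feather color: Bb × bb → 2 Bb, 2 bb → 2 B_ : 2 bb (out of 4)
comb type: Rr × Rr → 1 RR, 2 Rr, 1 rr → 3 R_ : 1 rr (out of 4)
Combine (counts out of 4 × 4 = 16): black/rose (B_R_) = 2×3 = 6; black/single (B_rr) = 2×1 = 2; white/rose (bbR_) = 2×3 = 6; white/single (bbrr) = 2×1 = 2
Phenotype counts (out of 16): 6 black/rose, 2 black/single, 6 white/rose, 2 white/single
white/single: 2 out of 16 → fraction 1/8
Expected count = 1/8 × 2400 = 300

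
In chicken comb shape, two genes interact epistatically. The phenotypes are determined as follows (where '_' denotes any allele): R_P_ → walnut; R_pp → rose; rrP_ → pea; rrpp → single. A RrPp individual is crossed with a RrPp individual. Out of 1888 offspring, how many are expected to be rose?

Cross: RrPp × RrPp — consider each gene separately:
R gene: Rr × Rr → 1 RR, 2 Rr, 1 rr → 3 R_ : 1 rr (out of 4)
P gene: Pp × Pp → 1 PP, 2 Pp, 1 pp → 3 P_ : 1 pp (out of 4)
Genotype classes (out of 4 × 4 = 16): R_P_ = 3×3 = 9; R_pp = 3×1 = 3; rrP_ = 1×3 = 3; rrpp = 1×1 = 1
Apply the phenotype rules: R_P_ (9) → walnut; R_pp (3) → rose; rrP_ (3) → pea; rrpp (1) → single
Phenotype counts (out of 16): 9 walnut, 3 rose, 3 pea, 1 single
rose: 3 out of 16 → fraction 3/16
Expected count = 3/16 × 1888 = 354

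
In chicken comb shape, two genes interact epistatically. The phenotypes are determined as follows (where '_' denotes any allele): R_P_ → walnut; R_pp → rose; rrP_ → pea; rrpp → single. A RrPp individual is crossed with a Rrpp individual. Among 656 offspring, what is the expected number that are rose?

Cross: RrPp × Rrpp — consider each gene separately:
R gene: Rr × Rr → 1 RR, 2 Rr, 1 rr → 3 R_ : 1 rr (out of 4)
P gene: Pp × pp → 2 Pp, 2 pp → 2 P_ : 2 pp (out of 4)
Genotype classes (out of 4 × 4 = 16): R_P_ = 3×2 = 6; R_pp = 3×2 = 6; rrP_ = 1×2 = 2; rrpp = 1×2 = 2
Apply the phenotype rules: R_P_ (6) → walnut; R_pp (6) → rose; rrP_ (2) → pea; rrpp (2) → single
Phenotype counts (out of 16): 6 walnut, 6 rose, 2 pea, 2 single
rose: 6 out of 16 → fraction 3/8
Expected count = 3/8 × 656 = 246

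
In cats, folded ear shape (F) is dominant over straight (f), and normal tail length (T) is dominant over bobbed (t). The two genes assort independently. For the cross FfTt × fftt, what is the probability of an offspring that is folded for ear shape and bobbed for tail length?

Dihybrid cross FfTt × fftt — consider each gene separately:
ear shape: Ff × ff → 2 Ff, 2 ff → 2 F_ : 2 ff (out of 4)
tail length: Tt × tt → 2 Tt, 2 tt → 2 T_ : 2 tt (out of 4)
Looking for: folded (F_) and bobbed (tt)
P(folded) = 2/4, P(bobbed) = 2/4
P(both) = 2/4 × 2/4 = 4/16 = 1/4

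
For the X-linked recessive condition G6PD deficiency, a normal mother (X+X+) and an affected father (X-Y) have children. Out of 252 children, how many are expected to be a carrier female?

Cross: X+X+ × X-Y
Offspring: 2 X+X-, 2 X+Y
Probability of a carrier female: 2/4 = 1/2
Expected count = 1/2 × 252 = 126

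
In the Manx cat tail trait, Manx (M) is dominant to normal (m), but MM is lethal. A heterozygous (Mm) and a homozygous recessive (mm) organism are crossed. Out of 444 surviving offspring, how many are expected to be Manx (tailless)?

Cross: Mm × mm
Punnett square offspring (before lethality): 2 Mm, 2 mm
No MM offspring are produced in this cross.
Manx (tailless): 2 out of 4 → fraction 1/2
Expected count = 1/2 × 444 = 222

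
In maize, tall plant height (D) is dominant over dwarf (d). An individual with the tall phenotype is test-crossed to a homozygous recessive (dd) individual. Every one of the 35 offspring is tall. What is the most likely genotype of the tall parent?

Test cross: ? × dd
All offspring are tall.
If the unknown parent were heterozygous (Dd), about half of 35 offspring would be dwarf; none are. The unknown parent is most likely homozygous dominant (DD).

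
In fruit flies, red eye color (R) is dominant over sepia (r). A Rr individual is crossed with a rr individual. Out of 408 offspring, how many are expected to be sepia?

Punnett square for Rr × rr:
Offspring genotypes: 2 Rr, 2 rr
red: 2, sepia: 2
sepia: 2 out of 4 → fraction 1/2
Expected count = 1/2 × 408 = 204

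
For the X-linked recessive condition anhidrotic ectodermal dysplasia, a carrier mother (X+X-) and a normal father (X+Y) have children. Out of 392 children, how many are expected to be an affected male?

Cross: X+X- × X+Y
Offspring: 1 X+X+, 1 X+Y, 1 X+X-, 1 X-Y
Probability of an affected male: 1/4
Expected count = 1/4 × 392 = 98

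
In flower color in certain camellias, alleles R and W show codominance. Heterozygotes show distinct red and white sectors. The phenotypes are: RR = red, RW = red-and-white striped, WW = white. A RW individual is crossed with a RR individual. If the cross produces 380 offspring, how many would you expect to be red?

Punnett square for RW × RR:
Offspring genotypes: 2 RR, 2 RW
Phenotype counts: 2 red, 2 red-and-white striped
red: 2 out of 4 → fraction 1/2
Expected count = 1/2 × 380 = 190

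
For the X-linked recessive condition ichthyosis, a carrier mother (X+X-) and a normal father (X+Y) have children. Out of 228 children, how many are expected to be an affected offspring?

Cross: X+X- × X+Y
Offspring: 1 X+X+, 1 X+Y, 1 X+X-, 1 X-Y
Probability of an affected offspring: 1/4
Expected count = 1/4 × 228 = 57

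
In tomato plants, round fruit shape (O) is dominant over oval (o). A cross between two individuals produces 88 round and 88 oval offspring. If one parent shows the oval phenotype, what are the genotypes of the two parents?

Observed offspring: 88 round, 88 oval
The observed ratio simplifies to 1:1. One parent shows oval, so its genotype must be oo. A 1:1 offspring split requires the other parent to be heterozygous (Oo).
Parent genotypes: oo × Oo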